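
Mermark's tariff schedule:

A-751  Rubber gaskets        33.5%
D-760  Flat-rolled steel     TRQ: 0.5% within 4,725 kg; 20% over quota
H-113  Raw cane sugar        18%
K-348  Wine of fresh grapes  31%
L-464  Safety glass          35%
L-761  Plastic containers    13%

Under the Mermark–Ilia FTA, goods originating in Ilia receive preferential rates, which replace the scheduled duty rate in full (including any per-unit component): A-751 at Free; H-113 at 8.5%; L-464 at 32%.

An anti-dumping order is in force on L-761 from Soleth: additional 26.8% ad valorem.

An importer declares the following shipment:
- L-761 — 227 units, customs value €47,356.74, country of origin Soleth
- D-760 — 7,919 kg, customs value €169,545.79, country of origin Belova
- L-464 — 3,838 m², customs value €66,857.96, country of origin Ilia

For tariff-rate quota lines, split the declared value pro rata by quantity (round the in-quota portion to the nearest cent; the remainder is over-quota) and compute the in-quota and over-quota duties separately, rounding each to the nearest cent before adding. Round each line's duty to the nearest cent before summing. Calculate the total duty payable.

€54,425.05

Line 1 (L-761, Soleth, 227 units, €47,356.74):
Base rate for L-761 is 13%.
Additional duty on L-761 from Soleth: +26.8%. Applied ad valorem rate: 13% + 26.8% = 39.8%.
Duty = €47,356.74 × 39.8% = €18,847.98.
Line 2 (D-760, Belova, 7,919 kg, €169,545.79):
Code D-760 is under a tariff-rate quota (threshold 4,725 kg). In-quota: 4,725 kg at 0.5%; over-quota: 3,194 kg at 20%.
Pro-rata value split: in-quota = €169,545.79 × 4,725/7,919 = €101,162.25; over-quota = €169,545.79 − €101,162.25 = €68,383.54.
In-quota duty = €101,162.25 × 0.5% = €505.81. Over-quota duty = €68,383.54 × 20% = €13,676.71.
Line duty = €505.81 + €13,676.71 = €14,182.52.
Line 3 (L-464, Ilia, 3,838 m², €66,857.96):
Base rate for L-464 is 35%.
Origin Ilia qualifies under the Mermark–Ilia agreement and L-464 is covered: preferential rate 32% applies instead.
Duty = €66,857.96 × 32% = €21,394.55.
Total = €18,847.98 + €14,182.52 + €21,394.55 = €54,425.05.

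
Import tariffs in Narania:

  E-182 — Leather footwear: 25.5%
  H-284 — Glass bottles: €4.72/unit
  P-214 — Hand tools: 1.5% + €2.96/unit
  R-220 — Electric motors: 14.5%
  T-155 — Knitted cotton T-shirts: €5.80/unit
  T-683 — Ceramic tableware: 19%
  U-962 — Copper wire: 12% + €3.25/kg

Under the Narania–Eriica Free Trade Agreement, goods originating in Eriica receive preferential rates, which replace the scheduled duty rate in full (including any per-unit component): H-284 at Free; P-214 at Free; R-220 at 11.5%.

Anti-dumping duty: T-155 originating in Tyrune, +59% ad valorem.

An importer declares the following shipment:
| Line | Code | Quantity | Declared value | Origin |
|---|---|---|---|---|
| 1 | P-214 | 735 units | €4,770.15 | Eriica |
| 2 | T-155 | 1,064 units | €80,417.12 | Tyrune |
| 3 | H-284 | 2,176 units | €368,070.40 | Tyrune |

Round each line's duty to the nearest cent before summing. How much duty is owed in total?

Line 1 (P-214, Eriica, 735 units, €4,770.15):
Base rate for P-214 is 1.5% + €2.96/unit.
Origin Eriica qualifies under the Narania–Eriica agreement and P-214 is covered: preferential rate Free applies instead.
Duty = €4,770.15 × 0% = €0.00.
Line 2 (T-155, Tyrune, 1,064 units, €80,417.12):
Base rate for T-155 is €5.80/unit.
Additional duty on T-155 from Tyrune: +59% ad valorem. Applied ad valorem rate = 59%.
Duty = €80,417.12 × 59% + 1,064 × €5.80 = €53,617.30.
Line 3 (H-284, Tyrune, 2,176 units, €368,070.40):
Base rate for H-284 is €4.72/unit.
H-284 has an FTA preferential rate, but origin Tyrune is not Eriica; base rate stands.
Duty = 2,176 × €4.72 = €10,270.72.
Total = €0.00 + €53,617.30 + €10,270.72 = €63,888.02.

€63,888.02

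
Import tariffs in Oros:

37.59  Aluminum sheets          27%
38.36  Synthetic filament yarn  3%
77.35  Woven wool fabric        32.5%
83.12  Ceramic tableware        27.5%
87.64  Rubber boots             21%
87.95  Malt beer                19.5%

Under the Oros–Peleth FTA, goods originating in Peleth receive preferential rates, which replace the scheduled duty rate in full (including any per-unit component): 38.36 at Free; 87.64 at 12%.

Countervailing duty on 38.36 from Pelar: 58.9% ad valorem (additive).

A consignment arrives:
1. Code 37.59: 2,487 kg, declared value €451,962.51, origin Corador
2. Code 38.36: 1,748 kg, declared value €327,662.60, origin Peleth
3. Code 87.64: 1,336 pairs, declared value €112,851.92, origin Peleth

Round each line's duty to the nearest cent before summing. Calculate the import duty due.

€135,572.11

Line 1 (37.59, Corador, 2,487 kg, €451,962.51):
Base rate for 37.59 is 27%.
Duty = €451,962.51 × 27% = €122,029.88.
Line 2 (38.36, Peleth, 1,748 kg, €327,662.60):
Base rate for 38.36 is 3%.
Origin Peleth qualifies under the Oros–Peleth agreement and 38.36 is covered: preferential rate Free applies instead.
The additional-duty order on 38.36 targets Pelar, not Peleth; it does not apply.
Duty = €327,662.60 × 0% = €0.00.
Line 3 (87.64, Peleth, 1,336 pairs, €112,851.92):
Base rate for 87.64 is 21%.
Origin Peleth qualifies under the Oros–Peleth agreement and 87.64 is covered: preferential rate 12% applies instead.
Duty = €112,851.92 × 12% = €13,542.23.
Total = €122,029.88 + €0.00 + €13,542.23 = €135,572.11.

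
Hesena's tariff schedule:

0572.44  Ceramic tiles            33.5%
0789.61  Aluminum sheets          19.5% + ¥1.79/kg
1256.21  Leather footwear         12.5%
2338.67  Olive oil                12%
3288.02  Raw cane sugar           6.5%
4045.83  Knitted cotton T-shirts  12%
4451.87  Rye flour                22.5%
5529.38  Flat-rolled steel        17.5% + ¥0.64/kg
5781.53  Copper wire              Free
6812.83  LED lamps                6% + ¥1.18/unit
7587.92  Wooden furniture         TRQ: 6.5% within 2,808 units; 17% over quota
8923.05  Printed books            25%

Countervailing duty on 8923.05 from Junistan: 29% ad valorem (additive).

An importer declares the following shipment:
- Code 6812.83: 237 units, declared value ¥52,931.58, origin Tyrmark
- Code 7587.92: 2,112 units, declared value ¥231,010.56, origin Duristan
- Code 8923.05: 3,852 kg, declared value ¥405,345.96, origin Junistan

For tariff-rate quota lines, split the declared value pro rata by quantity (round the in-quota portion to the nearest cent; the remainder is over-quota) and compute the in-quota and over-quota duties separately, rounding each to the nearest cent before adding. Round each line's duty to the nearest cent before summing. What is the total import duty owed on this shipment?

¥237,358.06

Line 1 (6812.83, Tyrmark, 237 units, ¥52,931.58):
Base rate for 6812.83 is 6% + ¥1.18/unit.
Duty = ¥52,931.58 × 6% + 237 × ¥1.18 = ¥3,455.55.
Line 2 (7587.92, Duristan, 2,112 units, ¥231,010.56):
Code 7587.92 is under a tariff-rate quota (threshold 2,808 units). Quantity 2,112 units is within the quota, so the in-quota rate 6.5% applies to the full value.
Duty = ¥231,010.56 × 6.5% = ¥15,015.69.
Line 3 (8923.05, Junistan, 3,852 kg, ¥405,345.96):
Base rate for 8923.05 is 25%.
Additional duty on 8923.05 from Junistan: +29%. Applied ad valorem rate: 25% + 29% = 54%.
Duty = ¥405,345.96 × 54% = ¥218,886.82.
Total = ¥3,455.55 + ¥15,015.69 + ¥218,886.82 = ¥237,358.06.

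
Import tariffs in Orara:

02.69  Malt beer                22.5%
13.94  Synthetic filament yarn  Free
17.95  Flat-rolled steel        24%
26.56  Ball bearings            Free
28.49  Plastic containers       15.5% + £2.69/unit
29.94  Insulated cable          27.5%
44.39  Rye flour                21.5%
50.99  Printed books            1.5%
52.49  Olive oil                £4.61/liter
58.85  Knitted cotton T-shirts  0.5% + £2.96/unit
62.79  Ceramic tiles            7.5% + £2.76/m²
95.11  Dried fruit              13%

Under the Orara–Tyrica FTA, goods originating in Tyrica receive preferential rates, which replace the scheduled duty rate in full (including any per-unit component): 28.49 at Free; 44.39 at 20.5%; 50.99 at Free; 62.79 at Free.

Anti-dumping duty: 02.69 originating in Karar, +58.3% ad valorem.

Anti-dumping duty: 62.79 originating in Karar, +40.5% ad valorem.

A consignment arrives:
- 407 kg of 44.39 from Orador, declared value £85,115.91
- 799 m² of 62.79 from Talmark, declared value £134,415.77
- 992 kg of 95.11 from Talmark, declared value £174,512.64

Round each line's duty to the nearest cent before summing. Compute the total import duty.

Line 1 (44.39, Orador, 407 kg, £85,115.91):
Base rate for 44.39 is 21.5%.
44.39 has an FTA preferential rate, but origin Orador is not Tyrica; base rate stands.
Duty = £85,115.91 × 21.5% = £18,299.92.
Line 2 (62.79, Talmark, 799 m², £134,415.77):
Base rate for 62.79 is 7.5% + £2.76/m².
62.79 has an FTA preferential rate, but origin Talmark is not Tyrica; base rate stands.
The additional-duty order on 62.79 targets Karar, not Talmark; it does not apply.
Duty = £134,415.77 × 7.5% + 799 × £2.76 = £12,286.42.
Line 3 (95.11, Talmark, 992 kg, £174,512.64):
Base rate for 95.11 is 13%.
Duty = £174,512.64 × 13% = £22,686.64.
Total = £18,299.92 + £12,286.42 + £22,686.64 = £53,272.98.

£53,272.98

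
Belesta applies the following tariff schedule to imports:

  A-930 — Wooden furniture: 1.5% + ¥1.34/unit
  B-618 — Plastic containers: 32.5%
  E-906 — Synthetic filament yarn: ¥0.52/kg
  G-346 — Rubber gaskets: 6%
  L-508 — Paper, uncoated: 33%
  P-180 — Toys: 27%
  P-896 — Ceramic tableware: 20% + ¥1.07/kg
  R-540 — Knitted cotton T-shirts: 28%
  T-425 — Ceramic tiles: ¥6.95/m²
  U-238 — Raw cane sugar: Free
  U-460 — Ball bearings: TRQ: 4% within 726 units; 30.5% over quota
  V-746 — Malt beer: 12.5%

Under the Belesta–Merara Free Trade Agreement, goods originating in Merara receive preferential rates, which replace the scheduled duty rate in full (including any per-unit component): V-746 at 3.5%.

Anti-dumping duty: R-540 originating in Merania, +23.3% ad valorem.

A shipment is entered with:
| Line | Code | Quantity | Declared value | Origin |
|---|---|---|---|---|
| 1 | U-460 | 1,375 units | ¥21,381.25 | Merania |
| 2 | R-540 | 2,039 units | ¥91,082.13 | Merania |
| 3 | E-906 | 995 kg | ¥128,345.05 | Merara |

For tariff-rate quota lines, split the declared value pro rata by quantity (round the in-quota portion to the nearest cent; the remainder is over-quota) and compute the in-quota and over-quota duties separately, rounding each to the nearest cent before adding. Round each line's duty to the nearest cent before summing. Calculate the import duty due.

Line 1 (U-460, Merania, 1,375 units, ¥21,381.25):
Code U-460 is under a tariff-rate quota (threshold 726 units). In-quota: 726 units at 4%; over-quota: 649 units at 30.5%.
Pro-rata value split: in-quota = ¥21,381.25 × 726/1,375 = ¥11,289.30; over-quota = ¥21,381.25 − ¥11,289.30 = ¥10,091.95.
In-quota duty = ¥11,289.30 × 4% = ¥451.57. Over-quota duty = ¥10,091.95 × 30.5% = ¥3,078.04.
Line duty = ¥451.57 + ¥3,078.04 = ¥3,529.61.
Line 2 (R-540, Merania, 2,039 units, ¥91,082.13):
Base rate for R-540 is 28%.
Additional duty on R-540 from Merania: +23.3%. Applied ad valorem rate: 28% + 23.3% = 51.3%.
Duty = ¥91,082.13 × 51.3% = ¥46,725.13.
Line 3 (E-906, Merara, 995 kg, ¥128,345.05):
Base rate for E-906 is ¥0.52/kg.
Origin Merara is the FTA partner but E-906 is not on the preference list; base rate stands.
Duty = 995 × ¥0.52 = ¥517.40.
Total = ¥3,529.61 + ¥46,725.13 + ¥517.40 = ¥50,772.14.

¥50,772.14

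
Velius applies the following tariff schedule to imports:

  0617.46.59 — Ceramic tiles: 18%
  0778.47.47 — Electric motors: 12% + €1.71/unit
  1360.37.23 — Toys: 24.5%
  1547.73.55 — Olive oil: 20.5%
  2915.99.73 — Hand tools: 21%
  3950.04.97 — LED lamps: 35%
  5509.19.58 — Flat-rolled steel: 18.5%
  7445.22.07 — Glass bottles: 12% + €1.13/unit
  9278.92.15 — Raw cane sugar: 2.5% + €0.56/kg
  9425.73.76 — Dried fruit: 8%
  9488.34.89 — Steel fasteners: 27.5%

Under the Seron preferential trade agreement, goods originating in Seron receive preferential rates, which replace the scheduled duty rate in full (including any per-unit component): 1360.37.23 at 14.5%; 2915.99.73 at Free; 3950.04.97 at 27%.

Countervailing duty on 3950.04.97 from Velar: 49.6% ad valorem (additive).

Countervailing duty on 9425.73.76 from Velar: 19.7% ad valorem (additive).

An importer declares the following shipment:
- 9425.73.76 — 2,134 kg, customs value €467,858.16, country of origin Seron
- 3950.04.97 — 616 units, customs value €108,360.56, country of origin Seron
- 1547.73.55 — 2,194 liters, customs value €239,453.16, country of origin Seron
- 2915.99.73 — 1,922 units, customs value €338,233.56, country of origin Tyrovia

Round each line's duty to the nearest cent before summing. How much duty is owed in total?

€186,802.95

Line 1 (9425.73.76, Seron, 2,134 kg, €467,858.16):
Base rate for 9425.73.76 is 8%.
Origin Seron is the FTA partner but 9425.73.76 is not on the preference list; base rate stands.
The additional-duty order on 9425.73.76 targets Velar, not Seron; it does not apply.
Duty = €467,858.16 × 8% = €37,428.65.
Line 2 (3950.04.97, Seron, 616 units, €108,360.56):
Base rate for 3950.04.97 is 35%.
Origin Seron qualifies under the Velius–Seron agreement and 3950.04.97 is covered: preferential rate 27% applies instead.
The additional-duty order on 3950.04.97 targets Velar, not Seron; it does not apply.
Duty = €108,360.56 × 27% = €29,257.35.
Line 3 (1547.73.55, Seron, 2,194 liters, €239,453.16):
Base rate for 1547.73.55 is 20.5%.
Origin Seron is the FTA partner but 1547.73.55 is not on the preference list; base rate stands.
Duty = €239,453.16 × 20.5% = €49,087.90.
Line 4 (2915.99.73, Tyrovia, 1,922 units, €338,233.56):
Base rate for 2915.99.73 is 21%.
2915.99.73 has an FTA preferential rate, but origin Tyrovia is not Seron; base rate stands.
Duty = €338,233.56 × 21% = €71,029.05.
Total = €37,428.65 + €29,257.35 + €49,087.90 + €71,029.05 = €186,802.95.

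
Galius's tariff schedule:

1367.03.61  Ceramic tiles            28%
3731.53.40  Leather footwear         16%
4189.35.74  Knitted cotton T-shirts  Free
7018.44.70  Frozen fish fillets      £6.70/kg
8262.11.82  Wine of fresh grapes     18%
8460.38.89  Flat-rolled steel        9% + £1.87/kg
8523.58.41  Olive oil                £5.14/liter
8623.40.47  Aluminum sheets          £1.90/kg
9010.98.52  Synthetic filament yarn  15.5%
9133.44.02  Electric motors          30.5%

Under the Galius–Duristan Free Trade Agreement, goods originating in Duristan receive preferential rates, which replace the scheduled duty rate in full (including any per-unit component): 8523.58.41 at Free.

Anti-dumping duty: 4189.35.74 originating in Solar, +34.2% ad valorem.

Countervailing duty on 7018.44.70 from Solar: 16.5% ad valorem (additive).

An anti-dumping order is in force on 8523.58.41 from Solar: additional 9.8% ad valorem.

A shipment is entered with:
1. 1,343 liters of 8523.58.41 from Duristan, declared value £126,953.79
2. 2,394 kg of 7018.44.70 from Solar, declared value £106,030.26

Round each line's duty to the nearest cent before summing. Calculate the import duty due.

£33,534.79

Line 1 (8523.58.41, Duristan, 1,343 liters, £126,953.79):
Base rate for 8523.58.41 is £5.14/liter.
Origin Duristan qualifies under the Galius–Duristan agreement and 8523.58.41 is covered: preferential rate Free applies instead.
The additional-duty order on 8523.58.41 targets Solar, not Duristan; it does not apply.
Duty = £126,953.79 × 0% = £0.00.
Line 2 (7018.44.70, Solar, 2,394 kg, £106,030.26):
Base rate for 7018.44.70 is £6.70/kg.
Additional duty on 7018.44.70 from Solar: +16.5% ad valorem. Applied ad valorem rate = 16.5%.
Duty = £106,030.26 × 16.5% + 2,394 × £6.70 = £33,534.79.
Total = £0.00 + £33,534.79 = £33,534.79.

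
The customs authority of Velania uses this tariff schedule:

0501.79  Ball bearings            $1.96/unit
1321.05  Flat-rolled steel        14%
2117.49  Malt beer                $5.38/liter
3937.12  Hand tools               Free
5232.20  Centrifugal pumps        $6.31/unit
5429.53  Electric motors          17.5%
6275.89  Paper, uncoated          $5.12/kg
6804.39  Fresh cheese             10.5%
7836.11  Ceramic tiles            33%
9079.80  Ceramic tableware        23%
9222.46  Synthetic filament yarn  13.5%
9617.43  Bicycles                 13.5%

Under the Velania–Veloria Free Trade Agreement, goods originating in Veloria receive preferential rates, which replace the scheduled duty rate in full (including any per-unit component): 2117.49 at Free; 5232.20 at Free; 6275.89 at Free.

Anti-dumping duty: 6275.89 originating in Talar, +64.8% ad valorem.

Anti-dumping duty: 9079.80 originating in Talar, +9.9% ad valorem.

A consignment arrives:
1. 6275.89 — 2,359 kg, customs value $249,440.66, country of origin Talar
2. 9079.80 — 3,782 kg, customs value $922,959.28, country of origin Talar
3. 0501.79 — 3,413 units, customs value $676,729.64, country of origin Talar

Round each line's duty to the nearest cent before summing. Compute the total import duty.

$484,058.71

Line 1 (6275.89, Talar, 2,359 kg, $249,440.66):
Base rate for 6275.89 is $5.12/kg.
6275.89 has an FTA preferential rate, but origin Talar is not Veloria; base rate stands.
Additional duty on 6275.89 from Talar: +64.8% ad valorem. Applied ad valorem rate = 64.8%.
Duty = $249,440.66 × 64.8% + 2,359 × $5.12 = $173,715.63.
Line 2 (9079.80, Talar, 3,782 kg, $922,959.28):
Base rate for 9079.80 is 23%.
Additional duty on 9079.80 from Talar: +9.9%. Applied ad valorem rate: 23% + 9.9% = 32.9%.
Duty = $922,959.28 × 32.9% = $303,653.60.
Line 3 (0501.79, Talar, 3,413 units, $676,729.64):
Base rate for 0501.79 is $1.96/unit.
Duty = 3,413 × $1.96 = $6,689.48.
Total = $173,715.63 + $303,653.60 + $6,689.48 = $484,058.71.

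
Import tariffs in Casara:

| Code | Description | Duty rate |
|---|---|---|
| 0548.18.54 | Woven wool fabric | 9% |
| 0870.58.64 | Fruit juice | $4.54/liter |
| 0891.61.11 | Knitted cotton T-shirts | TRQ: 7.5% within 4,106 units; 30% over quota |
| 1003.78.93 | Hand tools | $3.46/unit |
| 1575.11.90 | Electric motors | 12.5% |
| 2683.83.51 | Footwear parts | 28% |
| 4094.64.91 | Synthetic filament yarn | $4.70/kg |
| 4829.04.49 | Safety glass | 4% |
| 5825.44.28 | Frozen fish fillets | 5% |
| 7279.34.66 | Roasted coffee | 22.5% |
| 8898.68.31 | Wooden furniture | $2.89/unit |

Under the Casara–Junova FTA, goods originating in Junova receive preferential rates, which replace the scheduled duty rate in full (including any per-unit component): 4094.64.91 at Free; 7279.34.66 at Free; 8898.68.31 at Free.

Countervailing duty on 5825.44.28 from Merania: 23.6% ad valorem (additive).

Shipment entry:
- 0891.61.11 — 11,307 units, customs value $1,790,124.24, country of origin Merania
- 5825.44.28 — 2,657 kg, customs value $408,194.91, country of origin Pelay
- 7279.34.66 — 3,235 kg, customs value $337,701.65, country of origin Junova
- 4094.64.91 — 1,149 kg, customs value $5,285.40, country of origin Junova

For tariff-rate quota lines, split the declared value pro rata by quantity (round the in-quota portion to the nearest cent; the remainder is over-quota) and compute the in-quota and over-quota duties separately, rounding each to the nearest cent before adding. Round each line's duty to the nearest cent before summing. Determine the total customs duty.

Line 1 (0891.61.11, Merania, 11,307 units, $1,790,124.24):
Code 0891.61.11 is under a tariff-rate quota (threshold 4,106 units). In-quota: 4,106 units at 7.5%; over-quota: 7,201 units at 30%.
Pro-rata value split: in-quota = $1,790,124.24 × 4,106/11,307 = $650,061.92; over-quota = $1,790,124.24 − $650,061.92 = $1,140,062.32.
In-quota duty = $650,061.92 × 7.5% = $48,754.64. Over-quota duty = $1,140,062.32 × 30% = $342,018.70.
Line duty = $48,754.64 + $342,018.70 = $390,773.34.
Line 2 (5825.44.28, Pelay, 2,657 kg, $408,194.91):
Base rate for 5825.44.28 is 5%.
The additional-duty order on 5825.44.28 targets Merania, not Pelay; it does not apply.
Duty = $408,194.91 × 5% = $20,409.75.
Line 3 (7279.34.66, Junova, 3,235 kg, $337,701.65):
Base rate for 7279.34.66 is 22.5%.
Origin Junova qualifies under the Casara–Junova agreement and 7279.34.66 is covered: preferential rate Free applies instead.
Duty = $337,701.65 × 0% = $0.00.
Line 4 (4094.64.91, Junova, 1,149 kg, $5,285.40):
Base rate for 4094.64.91 is $4.70/kg.
Origin Junova qualifies under the Casara–Junova agreement and 4094.64.91 is covered: preferential rate Free applies instead.
Duty = $5,285.40 × 0% = $0.00.
Total = $390,773.34 + $20,409.75 + $0.00 + $0.00 = $411,183.09.

$411,183.09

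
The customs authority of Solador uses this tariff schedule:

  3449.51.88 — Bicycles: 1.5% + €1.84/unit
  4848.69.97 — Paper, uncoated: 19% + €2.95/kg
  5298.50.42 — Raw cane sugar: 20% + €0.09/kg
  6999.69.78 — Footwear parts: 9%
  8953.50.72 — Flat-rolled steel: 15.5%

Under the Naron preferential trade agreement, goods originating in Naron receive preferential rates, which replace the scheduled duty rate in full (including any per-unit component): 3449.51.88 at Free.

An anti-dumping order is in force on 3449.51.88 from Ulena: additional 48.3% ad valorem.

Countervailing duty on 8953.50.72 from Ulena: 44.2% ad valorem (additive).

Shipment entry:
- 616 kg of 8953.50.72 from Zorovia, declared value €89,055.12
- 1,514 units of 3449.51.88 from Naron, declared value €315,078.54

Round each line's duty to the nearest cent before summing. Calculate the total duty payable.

Line 1 (8953.50.72, Zorovia, 616 kg, €89,055.12):
Base rate for 8953.50.72 is 15.5%.
The additional-duty order on 8953.50.72 targets Ulena, not Zorovia; it does not apply.
Duty = €89,055.12 × 15.5% = €13,803.54.
Line 2 (3449.51.88, Naron, 1,514 units, €315,078.54):
Base rate for 3449.51.88 is 1.5% + €1.84/unit.
Origin Naron qualifies under the Solador–Naron agreement and 3449.51.88 is covered: preferential rate Free applies instead.
The additional-duty order on 3449.51.88 targets Ulena, not Naron; it does not apply.
Duty = €315,078.54 × 0% = €0.00.
Total = €13,803.54 + €0.00 = €13,803.54.

€13,803.54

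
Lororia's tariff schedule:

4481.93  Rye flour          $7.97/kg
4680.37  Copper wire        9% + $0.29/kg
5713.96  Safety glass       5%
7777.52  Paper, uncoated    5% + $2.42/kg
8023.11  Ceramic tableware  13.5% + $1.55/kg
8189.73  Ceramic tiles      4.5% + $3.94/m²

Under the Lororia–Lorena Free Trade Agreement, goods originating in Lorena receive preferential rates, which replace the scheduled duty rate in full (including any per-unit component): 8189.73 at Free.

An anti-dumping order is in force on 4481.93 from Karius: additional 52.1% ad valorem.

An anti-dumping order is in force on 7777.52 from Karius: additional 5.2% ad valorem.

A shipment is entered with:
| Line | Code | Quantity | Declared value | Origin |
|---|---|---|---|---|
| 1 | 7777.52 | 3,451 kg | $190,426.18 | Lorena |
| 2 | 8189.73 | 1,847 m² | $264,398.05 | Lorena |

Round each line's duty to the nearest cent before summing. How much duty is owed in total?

$17,872.73

Line 1 (7777.52, Lorena, 3,451 kg, $190,426.18):
Base rate for 7777.52 is 5% + $2.42/kg.
Origin Lorena is the FTA partner but 7777.52 is not on the preference list; base rate stands.
The additional-duty order on 7777.52 targets Karius, not Lorena; it does not apply.
Duty = $190,426.18 × 5% + 3,451 × $2.42 = $17,872.73.
Line 2 (8189.73, Lorena, 1,847 m², $264,398.05):
Base rate for 8189.73 is 4.5% + $3.94/m².
Origin Lorena qualifies under the Lororia–Lorena agreement and 8189.73 is covered: preferential rate Free applies instead.
Duty = $264,398.05 × 0% = $0.00.
Total = $17,872.73 + $0.00 = $17,872.73.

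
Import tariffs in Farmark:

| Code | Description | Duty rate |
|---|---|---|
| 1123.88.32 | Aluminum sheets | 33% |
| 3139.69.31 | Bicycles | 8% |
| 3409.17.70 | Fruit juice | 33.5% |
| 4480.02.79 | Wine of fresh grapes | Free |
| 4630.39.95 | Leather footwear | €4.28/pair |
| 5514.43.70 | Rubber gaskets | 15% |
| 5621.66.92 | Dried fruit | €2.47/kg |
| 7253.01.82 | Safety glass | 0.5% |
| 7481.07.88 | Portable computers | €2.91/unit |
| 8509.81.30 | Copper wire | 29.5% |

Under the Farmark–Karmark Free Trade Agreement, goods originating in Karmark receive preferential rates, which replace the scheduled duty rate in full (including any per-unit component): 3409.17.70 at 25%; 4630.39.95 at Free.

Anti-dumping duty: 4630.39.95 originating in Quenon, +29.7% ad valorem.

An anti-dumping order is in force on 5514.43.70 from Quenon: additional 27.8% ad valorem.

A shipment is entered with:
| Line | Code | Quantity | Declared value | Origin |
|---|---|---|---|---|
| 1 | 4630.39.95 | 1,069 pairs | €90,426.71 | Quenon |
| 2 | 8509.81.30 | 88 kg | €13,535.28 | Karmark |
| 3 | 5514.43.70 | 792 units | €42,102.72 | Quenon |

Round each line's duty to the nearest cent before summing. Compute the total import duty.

Line 1 (4630.39.95, Quenon, 1,069 pairs, €90,426.71):
Base rate for 4630.39.95 is €4.28/pair.
4630.39.95 has an FTA preferential rate, but origin Quenon is not Karmark; base rate stands.
Additional duty on 4630.39.95 from Quenon: +29.7% ad valorem. Applied ad valorem rate = 29.7%.
Duty = €90,426.71 × 29.7% + 1,069 × €4.28 = €31,432.05.
Line 2 (8509.81.30, Karmark, 88 kg, €13,535.28):
Base rate for 8509.81.30 is 29.5%.
Origin Karmark is the FTA partner but 8509.81.30 is not on the preference list; base rate stands.
Duty = €13,535.28 × 29.5% = €3,992.91.
Line 3 (5514.43.70, Quenon, 792 units, €42,102.72):
Base rate for 5514.43.70 is 15%.
Additional duty on 5514.43.70 from Quenon: +27.8%. Applied ad valorem rate: 15% + 27.8% = 42.8%.
Duty = €42,102.72 × 42.8% = €18,019.96.
Total = €31,432.05 + €3,992.91 + €18,019.96 = €53,444.92.

€53,444.92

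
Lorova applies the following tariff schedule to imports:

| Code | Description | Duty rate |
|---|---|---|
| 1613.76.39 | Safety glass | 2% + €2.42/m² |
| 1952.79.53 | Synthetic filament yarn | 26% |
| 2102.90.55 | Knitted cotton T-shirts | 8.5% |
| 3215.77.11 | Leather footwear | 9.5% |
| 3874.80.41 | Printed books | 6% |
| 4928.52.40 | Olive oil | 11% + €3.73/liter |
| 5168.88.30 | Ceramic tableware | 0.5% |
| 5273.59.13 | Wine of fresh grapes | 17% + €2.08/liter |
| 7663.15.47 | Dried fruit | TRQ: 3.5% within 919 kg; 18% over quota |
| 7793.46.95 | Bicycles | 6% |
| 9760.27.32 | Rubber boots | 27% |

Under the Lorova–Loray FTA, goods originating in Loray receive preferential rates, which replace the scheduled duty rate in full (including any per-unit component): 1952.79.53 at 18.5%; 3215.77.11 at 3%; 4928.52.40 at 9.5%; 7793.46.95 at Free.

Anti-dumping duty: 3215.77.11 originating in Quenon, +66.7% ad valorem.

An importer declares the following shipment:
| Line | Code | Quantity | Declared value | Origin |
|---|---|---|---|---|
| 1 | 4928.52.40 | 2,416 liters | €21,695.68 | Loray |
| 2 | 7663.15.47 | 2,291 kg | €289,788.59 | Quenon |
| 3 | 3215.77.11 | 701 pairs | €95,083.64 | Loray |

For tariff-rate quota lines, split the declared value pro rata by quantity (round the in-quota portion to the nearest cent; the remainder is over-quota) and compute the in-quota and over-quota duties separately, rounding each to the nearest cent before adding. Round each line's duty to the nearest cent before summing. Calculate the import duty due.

Line 1 (4928.52.40, Loray, 2,416 liters, €21,695.68):
Base rate for 4928.52.40 is 11% + €3.73/liter.
Origin Loray qualifies under the Lorova–Loray agreement and 4928.52.40 is covered: preferential rate 9.5% applies instead.
Duty = €21,695.68 × 9.5% = €2,061.09.
Line 2 (7663.15.47, Quenon, 2,291 kg, €289,788.59):
Code 7663.15.47 is under a tariff-rate quota (threshold 919 kg). In-quota: 919 kg at 3.5%; over-quota: 1,372 kg at 18%.
Pro-rata value split: in-quota = €289,788.59 × 919/2,291 = €116,244.31; over-quota = €289,788.59 − €116,244.31 = €173,544.28.
In-quota duty = €116,244.31 × 3.5% = €4,068.55. Over-quota duty = €173,544.28 × 18% = €31,237.97.
Line duty = €4,068.55 + €31,237.97 = €35,306.52.
Line 3 (3215.77.11, Loray, 701 pairs, €95,083.64):
Base rate for 3215.77.11 is 9.5%.
Origin Loray qualifies under the Lorova–Loray agreement and 3215.77.11 is covered: preferential rate 3% applies instead.
The additional-duty order on 3215.77.11 targets Quenon, not Loray; it does not apply.
Duty = €95,083.64 × 3% = €2,852.51.
Total = €2,061.09 + €35,306.52 + €2,852.51 = €40,220.12.

€40,220.12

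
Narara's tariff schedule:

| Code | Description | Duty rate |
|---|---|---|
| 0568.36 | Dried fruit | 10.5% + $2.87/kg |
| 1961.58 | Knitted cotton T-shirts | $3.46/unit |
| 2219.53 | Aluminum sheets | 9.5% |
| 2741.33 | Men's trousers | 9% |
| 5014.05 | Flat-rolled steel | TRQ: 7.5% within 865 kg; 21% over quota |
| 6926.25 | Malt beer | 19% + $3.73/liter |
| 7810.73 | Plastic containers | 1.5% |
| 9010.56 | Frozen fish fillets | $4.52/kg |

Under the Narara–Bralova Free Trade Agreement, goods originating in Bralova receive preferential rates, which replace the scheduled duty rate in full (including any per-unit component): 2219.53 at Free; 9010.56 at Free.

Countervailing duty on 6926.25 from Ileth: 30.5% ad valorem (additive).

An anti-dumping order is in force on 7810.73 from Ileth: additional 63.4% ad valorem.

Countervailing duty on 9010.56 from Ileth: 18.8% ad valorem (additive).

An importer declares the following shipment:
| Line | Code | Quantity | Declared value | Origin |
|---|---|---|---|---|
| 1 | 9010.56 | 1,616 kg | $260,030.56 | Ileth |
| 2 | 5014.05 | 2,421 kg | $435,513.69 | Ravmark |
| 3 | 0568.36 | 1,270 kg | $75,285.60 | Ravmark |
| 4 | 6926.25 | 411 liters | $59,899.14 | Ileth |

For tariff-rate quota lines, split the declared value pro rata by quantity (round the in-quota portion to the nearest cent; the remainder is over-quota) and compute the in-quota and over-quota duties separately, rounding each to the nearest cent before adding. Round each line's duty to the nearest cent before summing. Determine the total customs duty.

Line 1 (9010.56, Ileth, 1,616 kg, $260,030.56):
Base rate for 9010.56 is $4.52/kg.
9010.56 has an FTA preferential rate, but origin Ileth is not Bralova; base rate stands.
Additional duty on 9010.56 from Ileth: +18.8% ad valorem. Applied ad valorem rate = 18.8%.
Duty = $260,030.56 × 18.8% + 1,616 × $4.52 = $56,190.07.
Line 2 (5014.05, Ravmark, 2,421 kg, $435,513.69):
Code 5014.05 is under a tariff-rate quota (threshold 865 kg). In-quota: 865 kg at 7.5%; over-quota: 1,556 kg at 21%.
Pro-rata value split: in-quota = $435,513.69 × 865/2,421 = $155,604.85; over-quota = $435,513.69 − $155,604.85 = $279,908.84.
In-quota duty = $155,604.85 × 7.5% = $11,670.36. Over-quota duty = $279,908.84 × 21% = $58,780.86.
Line duty = $11,670.36 + $58,780.86 = $70,451.22.
Line 3 (0568.36, Ravmark, 1,270 kg, $75,285.60):
Base rate for 0568.36 is 10.5% + $2.87/kg.
Duty = $75,285.60 × 10.5% + 1,270 × $2.87 = $11,549.89.
Line 4 (6926.25, Ileth, 411 liters, $59,899.14):
Base rate for 6926.25 is 19% + $3.73/liter.
Additional duty on 6926.25 from Ileth: +30.5%. Applied ad valorem rate: 19% + 30.5% = 49.5%.
Duty = $59,899.14 × 49.5% + 411 × $3.73 = $31,183.10.
Total = $56,190.07 + $70,451.22 + $11,549.89 + $31,183.10 = $169,374.28.

$169,374.28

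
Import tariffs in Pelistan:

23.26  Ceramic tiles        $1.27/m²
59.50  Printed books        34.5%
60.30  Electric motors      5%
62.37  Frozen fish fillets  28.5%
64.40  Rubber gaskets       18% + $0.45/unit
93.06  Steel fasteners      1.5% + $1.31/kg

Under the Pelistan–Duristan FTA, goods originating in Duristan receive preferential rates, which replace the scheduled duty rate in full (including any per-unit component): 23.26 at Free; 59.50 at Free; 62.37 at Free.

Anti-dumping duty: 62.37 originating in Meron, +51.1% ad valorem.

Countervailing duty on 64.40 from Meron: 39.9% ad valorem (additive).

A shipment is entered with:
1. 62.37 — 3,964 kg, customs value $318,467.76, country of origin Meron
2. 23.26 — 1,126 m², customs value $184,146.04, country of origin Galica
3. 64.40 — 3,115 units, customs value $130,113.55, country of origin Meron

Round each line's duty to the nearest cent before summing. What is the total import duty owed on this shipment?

$331,667.86

Line 1 (62.37, Meron, 3,964 kg, $318,467.76):
Base rate for 62.37 is 28.5%.
62.37 has an FTA preferential rate, but origin Meron is not Duristan; base rate stands.
Additional duty on 62.37 from Meron: +51.1%. Applied ad valorem rate: 28.5% + 51.1% = 79.6%.
Duty = $318,467.76 × 79.6% = $253,500.34.
Line 2 (23.26, Galica, 1,126 m², $184,146.04):
Base rate for 23.26 is $1.27/m².
23.26 has an FTA preferential rate, but origin Galica is not Duristan; base rate stands.
Duty = 1,126 × $1.27 = $1,430.02.
Line 3 (64.40, Meron, 3,115 units, $130,113.55):
Base rate for 64.40 is 18% + $0.45/unit.
Additional duty on 64.40 from Meron: +39.9%. Applied ad valorem rate: 18% + 39.9% = 57.9%.
Duty = $130,113.55 × 57.9% + 3,115 × $0.45 = $76,737.50.
Total = $253,500.34 + $1,430.02 + $76,737.50 = $331,667.86.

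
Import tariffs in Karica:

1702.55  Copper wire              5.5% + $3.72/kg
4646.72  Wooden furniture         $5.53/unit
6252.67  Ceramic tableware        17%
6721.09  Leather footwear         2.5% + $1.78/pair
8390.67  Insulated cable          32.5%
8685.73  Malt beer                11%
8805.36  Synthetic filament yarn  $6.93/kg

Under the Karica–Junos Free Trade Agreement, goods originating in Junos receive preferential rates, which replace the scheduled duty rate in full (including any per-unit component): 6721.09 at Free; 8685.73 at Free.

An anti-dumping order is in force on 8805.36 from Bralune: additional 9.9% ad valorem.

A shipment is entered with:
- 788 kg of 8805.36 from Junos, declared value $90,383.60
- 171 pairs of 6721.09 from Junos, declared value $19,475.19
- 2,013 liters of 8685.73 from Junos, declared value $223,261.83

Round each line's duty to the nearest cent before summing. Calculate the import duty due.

$5,460.84

Line 1 (8805.36, Junos, 788 kg, $90,383.60):
Base rate for 8805.36 is $6.93/kg.
Origin Junos is the FTA partner but 8805.36 is not on the preference list; base rate stands.
The additional-duty order on 8805.36 targets Bralune, not Junos; it does not apply.
Duty = 788 × $6.93 = $5,460.84.
Line 2 (6721.09, Junos, 171 pairs, $19,475.19):
Base rate for 6721.09 is 2.5% + $1.78/pair.
Origin Junos qualifies under the Karica–Junos agreement and 6721.09 is covered: preferential rate Free applies instead.
Duty = $19,475.19 × 0% = $0.00.
Line 3 (8685.73, Junos, 2,013 liters, $223,261.83):
Base rate for 8685.73 is 11%.
Origin Junos qualifies under the Karica–Junos agreement and 8685.73 is covered: preferential rate Free applies instead.
Duty = $223,261.83 × 0% = $0.00.
Total = $5,460.84 + $0.00 + $0.00 = $5,460.84.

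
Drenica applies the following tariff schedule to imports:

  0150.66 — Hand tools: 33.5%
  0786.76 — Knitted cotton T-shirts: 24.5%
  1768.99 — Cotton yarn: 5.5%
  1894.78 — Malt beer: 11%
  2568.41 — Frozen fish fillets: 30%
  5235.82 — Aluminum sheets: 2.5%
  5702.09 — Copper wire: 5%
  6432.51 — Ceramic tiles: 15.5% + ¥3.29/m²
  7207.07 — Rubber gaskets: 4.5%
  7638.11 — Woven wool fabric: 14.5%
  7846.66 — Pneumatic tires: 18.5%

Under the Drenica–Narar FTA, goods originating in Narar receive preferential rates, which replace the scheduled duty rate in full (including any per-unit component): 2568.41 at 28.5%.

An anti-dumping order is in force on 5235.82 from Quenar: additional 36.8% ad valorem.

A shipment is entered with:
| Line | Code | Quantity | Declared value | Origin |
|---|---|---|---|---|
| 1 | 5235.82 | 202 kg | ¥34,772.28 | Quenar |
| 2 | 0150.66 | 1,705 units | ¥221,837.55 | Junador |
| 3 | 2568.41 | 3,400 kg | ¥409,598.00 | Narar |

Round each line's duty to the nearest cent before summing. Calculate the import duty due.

¥204,716.52

Line 1 (5235.82, Quenar, 202 kg, ¥34,772.28):
Base rate for 5235.82 is 2.5%.
Additional duty on 5235.82 from Quenar: +36.8%. Applied ad valorem rate: 2.5% + 36.8% = 39.3%.
Duty = ¥34,772.28 × 39.3% = ¥13,665.51.
Line 2 (0150.66, Junador, 1,705 units, ¥221,837.55):
Base rate for 0150.66 is 33.5%.
Duty = ¥221,837.55 × 33.5% = ¥74,315.58.
Line 3 (2568.41, Narar, 3,400 kg, ¥409,598.00):
Base rate for 2568.41 is 30%.
Origin Narar qualifies under the Drenica–Narar agreement and 2568.41 is covered: preferential rate 28.5% applies instead.
Duty = ¥409,598.00 × 28.5% = ¥116,735.43.
Total = ¥13,665.51 + ¥74,315.58 + ¥116,735.43 = ¥204,716.52.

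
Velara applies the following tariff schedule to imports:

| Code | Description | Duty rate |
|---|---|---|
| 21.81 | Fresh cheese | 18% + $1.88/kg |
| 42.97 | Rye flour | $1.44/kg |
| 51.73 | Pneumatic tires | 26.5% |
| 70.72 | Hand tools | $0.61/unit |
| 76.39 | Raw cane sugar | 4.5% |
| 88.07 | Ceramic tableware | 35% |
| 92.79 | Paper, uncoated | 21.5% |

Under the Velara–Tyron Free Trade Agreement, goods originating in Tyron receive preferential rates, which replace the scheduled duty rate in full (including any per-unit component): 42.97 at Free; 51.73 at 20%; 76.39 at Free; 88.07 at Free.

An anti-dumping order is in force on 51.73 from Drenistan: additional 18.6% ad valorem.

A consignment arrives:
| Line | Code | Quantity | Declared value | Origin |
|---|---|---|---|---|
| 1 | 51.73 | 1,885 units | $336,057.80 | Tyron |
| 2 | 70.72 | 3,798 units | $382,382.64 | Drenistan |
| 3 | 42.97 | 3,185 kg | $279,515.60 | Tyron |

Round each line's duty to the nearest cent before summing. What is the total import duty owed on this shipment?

Line 1 (51.73, Tyron, 1,885 units, $336,057.80):
Base rate for 51.73 is 26.5%.
Origin Tyron qualifies under the Velara–Tyron agreement and 51.73 is covered: preferential rate 20% applies instead.
The additional-duty order on 51.73 targets Drenistan, not Tyron; it does not apply.
Duty = $336,057.80 × 20% = $67,211.56.
Line 2 (70.72, Drenistan, 3,798 units, $382,382.64):
Base rate for 70.72 is $0.61/unit.
Duty = 3,798 × $0.61 = $2,316.78.
Line 3 (42.97, Tyron, 3,185 kg, $279,515.60):
Base rate for 42.97 is $1.44/kg.
Origin Tyron qualifies under the Velara–Tyron agreement and 42.97 is covered: preferential rate Free applies instead.
Duty = $279,515.60 × 0% = $0.00.
Total = $67,211.56 + $2,316.78 + $0.00 = $69,528.34.

$69,528.34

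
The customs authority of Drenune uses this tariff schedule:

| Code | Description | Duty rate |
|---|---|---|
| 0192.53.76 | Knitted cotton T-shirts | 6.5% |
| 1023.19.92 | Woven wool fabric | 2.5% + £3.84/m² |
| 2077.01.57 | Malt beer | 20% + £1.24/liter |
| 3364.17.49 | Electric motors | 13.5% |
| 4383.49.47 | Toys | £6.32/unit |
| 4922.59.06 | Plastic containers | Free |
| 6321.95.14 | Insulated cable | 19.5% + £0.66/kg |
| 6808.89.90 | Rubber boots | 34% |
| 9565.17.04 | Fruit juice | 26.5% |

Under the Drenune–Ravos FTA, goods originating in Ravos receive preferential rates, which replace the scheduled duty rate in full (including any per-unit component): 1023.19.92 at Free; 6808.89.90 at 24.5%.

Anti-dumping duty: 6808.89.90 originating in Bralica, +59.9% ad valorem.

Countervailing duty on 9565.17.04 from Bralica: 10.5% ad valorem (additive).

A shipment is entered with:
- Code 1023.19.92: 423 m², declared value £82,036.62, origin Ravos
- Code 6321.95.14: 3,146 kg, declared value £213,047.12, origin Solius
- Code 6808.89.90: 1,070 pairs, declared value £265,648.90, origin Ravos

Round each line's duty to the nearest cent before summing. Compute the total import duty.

Line 1 (1023.19.92, Ravos, 423 m², £82,036.62):
Base rate for 1023.19.92 is 2.5% + £3.84/m².
Origin Ravos qualifies under the Drenune–Ravos agreement and 1023.19.92 is covered: preferential rate Free applies instead.
Duty = £82,036.62 × 0% = £0.00.
Line 2 (6321.95.14, Solius, 3,146 kg, £213,047.12):
Base rate for 6321.95.14 is 19.5% + £0.66/kg.
Duty = £213,047.12 × 19.5% + 3,146 × £0.66 = £43,620.55.
Line 3 (6808.89.90, Ravos, 1,070 pairs, £265,648.90):
Base rate for 6808.89.90 is 34%.
Origin Ravos qualifies under the Drenune–Ravos agreement and 6808.89.90 is covered: preferential rate 24.5% applies instead.
The additional-duty order on 6808.89.90 targets Bralica, not Ravos; it does not apply.
Duty = £265,648.90 × 24.5% = £65,083.98.
Total = £0.00 + £43,620.55 + £65,083.98 = £108,704.53.

£108,704.53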